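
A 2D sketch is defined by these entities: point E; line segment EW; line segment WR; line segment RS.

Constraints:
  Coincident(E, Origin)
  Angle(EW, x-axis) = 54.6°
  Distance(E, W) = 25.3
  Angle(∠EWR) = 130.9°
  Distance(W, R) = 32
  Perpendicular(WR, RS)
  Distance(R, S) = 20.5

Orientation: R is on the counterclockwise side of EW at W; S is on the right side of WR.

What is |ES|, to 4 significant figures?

62.68

E is at the origin; EW runs at 54.6° with length 25.3, so W = 25.3·(cos 54.6°, sin 54.6°) = (14.66, 20.62). ∠EWR = 130.9°, so WR runs at 54.6° + (180° − 130.9°) = 103.7° from the x-axis; with |WR| = 32.0, R = W + 32.0·(cos 103.7°, sin 103.7°) = (7.077, 51.71). WR is perpendicular to RS; with |RS| = 20.5 on the right of WR, S = R + 20.5·(0.9715, 0.2368) = (26.99, 56.57). Then |ES| = |S − E| = 62.68.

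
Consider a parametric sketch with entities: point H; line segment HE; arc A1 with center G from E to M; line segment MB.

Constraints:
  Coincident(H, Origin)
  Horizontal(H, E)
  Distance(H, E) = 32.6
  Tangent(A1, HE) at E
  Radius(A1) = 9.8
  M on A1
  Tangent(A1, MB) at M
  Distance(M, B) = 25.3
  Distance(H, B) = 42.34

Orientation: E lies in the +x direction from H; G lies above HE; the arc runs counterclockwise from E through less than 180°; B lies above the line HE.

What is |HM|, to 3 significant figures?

43.2

H is at the origin; HE is horizontal with |HE| = 32.6 and E on the +x side, so E = (32.6, 0.00). Tangency of A1 to HE means the radius GE is perpendicular to HE, so G = E + (0, 9.8) = (32.6, 9.80). Since GM ⟂ MB (tangency), |GB| = √(9.8² + 25.3²) = 27.1 regardless of where M sits on A1. So B lies on both circle(H, 42.34) and circle(G, 27.1); the above-HE intersection is B = (23.4, 35.3). M is the foot of the tangent from B: M = (40.0, 16.2).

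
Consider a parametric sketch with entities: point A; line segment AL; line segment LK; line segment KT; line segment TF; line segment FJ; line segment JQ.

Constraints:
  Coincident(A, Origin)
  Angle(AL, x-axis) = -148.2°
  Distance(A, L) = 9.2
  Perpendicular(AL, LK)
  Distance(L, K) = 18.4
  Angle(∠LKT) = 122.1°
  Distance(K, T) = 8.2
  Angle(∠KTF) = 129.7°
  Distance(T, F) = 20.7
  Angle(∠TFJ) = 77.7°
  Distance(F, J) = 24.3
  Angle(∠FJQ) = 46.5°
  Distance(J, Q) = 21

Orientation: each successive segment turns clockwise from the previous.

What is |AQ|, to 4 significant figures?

15.56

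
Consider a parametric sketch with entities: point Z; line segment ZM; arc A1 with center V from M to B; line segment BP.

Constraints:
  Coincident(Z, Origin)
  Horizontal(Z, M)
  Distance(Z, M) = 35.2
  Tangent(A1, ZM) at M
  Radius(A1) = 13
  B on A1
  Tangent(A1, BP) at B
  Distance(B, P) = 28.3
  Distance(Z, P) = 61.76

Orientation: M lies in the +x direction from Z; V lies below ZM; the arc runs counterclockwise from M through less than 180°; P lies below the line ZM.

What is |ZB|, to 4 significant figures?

33.58

Z is at the origin; ZM is horizontal with |ZM| = 35.2 and M on the +x side, so M = (35.20, 0.000). Since A1 is tangent to ZM there, VM ⟂ ZM, so V = M + (0, -13) = (35.20, -13.00). Since VB ⟂ BP (tangency), |VP| = √(13.0² + 28.3²) = 31.14 regardless of where B sits on A1. So P lies on both circle(Z, 61.76) and circle(V, 31.14); the below-ZM intersection is P = (44.64, -42.68). B is the foot of the tangent from P: B = (25.59, -21.75).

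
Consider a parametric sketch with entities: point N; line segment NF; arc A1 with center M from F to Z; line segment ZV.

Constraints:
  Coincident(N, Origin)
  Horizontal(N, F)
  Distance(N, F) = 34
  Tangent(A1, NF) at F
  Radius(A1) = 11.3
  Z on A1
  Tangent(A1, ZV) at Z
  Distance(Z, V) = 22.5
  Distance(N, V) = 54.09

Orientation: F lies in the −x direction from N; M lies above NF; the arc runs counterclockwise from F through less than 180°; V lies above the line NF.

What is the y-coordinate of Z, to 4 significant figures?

18.90

Checks: |MZ| = 11.30 ✓; ∠(MZ, ZV) = 90.00° ✓; |ZV| = 22.50 ✓; |NV| = 54.09 ✓.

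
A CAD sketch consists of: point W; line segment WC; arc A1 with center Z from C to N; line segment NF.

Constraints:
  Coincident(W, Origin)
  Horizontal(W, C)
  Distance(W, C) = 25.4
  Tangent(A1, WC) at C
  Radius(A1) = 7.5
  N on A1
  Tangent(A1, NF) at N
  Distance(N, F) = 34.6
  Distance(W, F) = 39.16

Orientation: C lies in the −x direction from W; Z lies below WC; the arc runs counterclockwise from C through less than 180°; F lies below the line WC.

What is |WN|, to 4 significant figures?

33.42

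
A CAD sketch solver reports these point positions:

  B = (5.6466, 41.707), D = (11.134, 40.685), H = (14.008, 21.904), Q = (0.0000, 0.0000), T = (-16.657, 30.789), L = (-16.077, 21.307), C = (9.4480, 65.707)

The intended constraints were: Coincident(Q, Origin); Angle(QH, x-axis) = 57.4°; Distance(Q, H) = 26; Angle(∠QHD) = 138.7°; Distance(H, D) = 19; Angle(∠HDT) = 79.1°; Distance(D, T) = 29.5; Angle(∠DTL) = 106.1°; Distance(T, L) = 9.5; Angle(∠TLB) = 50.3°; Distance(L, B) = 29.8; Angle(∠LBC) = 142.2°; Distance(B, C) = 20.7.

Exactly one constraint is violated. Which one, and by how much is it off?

Distance(B, C) = 20.7 — off by 3.60.

Q = (0.00, 0.00) ✓; QH at 57.40° ✓; |QH| = 26.00 ✓; ∠QHD = 138.7° ✓; |HD| = 19.00 ✓; ∠HDT = 79.10° ✓; |DT| = 29.50 ✓; ∠DTL = 106.1° ✓; |TL| = 9.500 ✓; ∠TLB = 50.30° ✓; |LB| = 29.80 ✓; ∠LBC = 142.2° ✓; |BC| = 24.30 ✗.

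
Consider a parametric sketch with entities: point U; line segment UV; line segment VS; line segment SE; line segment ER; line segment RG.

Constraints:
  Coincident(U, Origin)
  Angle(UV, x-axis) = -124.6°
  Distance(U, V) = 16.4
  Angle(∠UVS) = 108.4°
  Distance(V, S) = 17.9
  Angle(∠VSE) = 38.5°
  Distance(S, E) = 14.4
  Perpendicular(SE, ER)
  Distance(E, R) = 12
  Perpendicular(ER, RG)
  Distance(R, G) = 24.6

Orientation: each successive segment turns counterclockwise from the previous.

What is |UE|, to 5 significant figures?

13.525

U is at the origin; UV runs at -124.6° with length 16.4, so V = (-9.3126, -13.499). ∠UVS = 108.4° gives VS at -53.000° from the x-axis; with |VS| = 17.9, S = (1.4599, -27.795). ∠VSE = 38.5° gives SE at 88.500° from the x-axis; with |SE| = 14.4, E = (1.8368, -13.400). Then |UE| = |E − U| = 13.525.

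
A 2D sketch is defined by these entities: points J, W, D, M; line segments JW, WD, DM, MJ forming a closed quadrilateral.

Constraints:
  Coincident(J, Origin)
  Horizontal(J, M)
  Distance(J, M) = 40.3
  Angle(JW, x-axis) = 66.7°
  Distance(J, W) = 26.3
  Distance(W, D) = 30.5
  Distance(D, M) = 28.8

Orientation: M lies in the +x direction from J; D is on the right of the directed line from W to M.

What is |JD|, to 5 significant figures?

13.723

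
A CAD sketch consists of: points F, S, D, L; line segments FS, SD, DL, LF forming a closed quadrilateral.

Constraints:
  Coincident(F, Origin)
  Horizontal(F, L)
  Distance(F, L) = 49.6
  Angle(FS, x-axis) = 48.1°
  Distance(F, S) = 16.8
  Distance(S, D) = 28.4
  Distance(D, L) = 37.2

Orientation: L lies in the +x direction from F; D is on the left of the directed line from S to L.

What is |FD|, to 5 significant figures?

45.181

F is at the origin; FL is horizontal with |FL| = 49.6 and L in +x, so L = (49.6, 0). FS runs at 48.1° with |FS| = 16.8, so S = (11.220, 12.504). D is determined by |SD| = 28.4 and |DL| = 37.2 together: it lies at the intersection of circle(S, 28.4) and circle(L, 37.2). With |SL| = 40.366, the foot of the radical line on SL is 13.032 from S and the perpendicular offset is √(28.4² − 13.032²) = 25.233. Taking the left-of-SL solution: D = (31.428, 32.459).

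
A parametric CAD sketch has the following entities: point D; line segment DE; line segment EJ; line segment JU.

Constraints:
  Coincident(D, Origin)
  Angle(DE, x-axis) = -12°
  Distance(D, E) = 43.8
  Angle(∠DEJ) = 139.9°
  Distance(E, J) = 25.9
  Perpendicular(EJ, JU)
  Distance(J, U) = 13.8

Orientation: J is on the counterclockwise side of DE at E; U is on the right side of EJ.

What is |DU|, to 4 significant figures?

72.76

D is at the origin; DE runs at -12.0° with length 43.8, so E = 43.8·(cos -12.0°, sin -12.0°) = (42.84, -9.107). ∠DEJ = 139.9°, so EJ runs at -12.0° + (180° − 139.9°) = 28.10° from the x-axis; with |EJ| = 25.9, J = E + 25.9·(cos 28.10°, sin 28.10°) = (65.69, 3.093). EJ ⟂ JU; with |JU| = 13.8 on the right of EJ, U = J + 13.8·(0.4710, -0.8821) = (72.19, -9.081). Then |DU| = |U − D| = 72.76.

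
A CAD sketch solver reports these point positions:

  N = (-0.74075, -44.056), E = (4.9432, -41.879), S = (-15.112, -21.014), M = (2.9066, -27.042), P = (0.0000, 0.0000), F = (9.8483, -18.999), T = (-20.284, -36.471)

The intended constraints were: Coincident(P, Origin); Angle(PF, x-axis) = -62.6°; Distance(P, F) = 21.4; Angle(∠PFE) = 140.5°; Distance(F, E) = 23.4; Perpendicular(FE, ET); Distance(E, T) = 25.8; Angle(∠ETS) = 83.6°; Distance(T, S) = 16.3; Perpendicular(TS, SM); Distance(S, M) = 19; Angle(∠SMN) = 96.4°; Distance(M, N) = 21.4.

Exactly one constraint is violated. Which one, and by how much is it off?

Distance(M, N) = 21.4 — off by 4.00.

P = (0.00, 0.00) ✓; PF at -62.60° ✓; |PF| = 21.40 ✓; ∠PFE = 140.5° ✓; |FE| = 23.40 ✓; ∠(FE, ET) = 90.00° ✓; |ET| = 25.80 ✓; ∠ETS = 83.60° ✓; |TS| = 16.30 ✓; ∠(TS, SM) = 90.00° ✓; |SM| = 19.00 ✓; ∠SMN = 96.40° ✓; |MN| = 17.40 ✗.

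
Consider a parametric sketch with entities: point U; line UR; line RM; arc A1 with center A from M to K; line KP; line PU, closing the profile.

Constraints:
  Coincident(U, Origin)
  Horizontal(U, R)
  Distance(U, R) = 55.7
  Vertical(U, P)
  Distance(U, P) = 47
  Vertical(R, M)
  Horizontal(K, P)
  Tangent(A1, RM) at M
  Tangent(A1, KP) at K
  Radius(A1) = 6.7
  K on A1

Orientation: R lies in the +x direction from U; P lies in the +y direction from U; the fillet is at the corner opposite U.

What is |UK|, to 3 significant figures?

67.9

The virtual corner opposite U is at (55.7, 47.0). A1 meets RM tangentially, so AM is at right angles to RM and tangency of A1 to KP means the radius AK is perpendicular to KP, with radius 6.7, so the center A sits 6.7 in from both sides at A = (49.0, 40.3). That places the tangent points at M = (55.7, 40.3) on RM and K = (49.0, 47.0) on KP. Then |UK| = |K − U| = 67.9.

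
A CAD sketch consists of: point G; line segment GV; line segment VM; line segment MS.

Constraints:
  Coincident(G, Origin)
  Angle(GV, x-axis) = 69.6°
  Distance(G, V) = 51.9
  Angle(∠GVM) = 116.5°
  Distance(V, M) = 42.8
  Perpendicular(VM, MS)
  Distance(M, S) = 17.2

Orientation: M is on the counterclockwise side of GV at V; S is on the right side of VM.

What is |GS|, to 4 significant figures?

91.66

∠GVM = 116.5°, so VM runs at 69.6° + (180° − 116.5°) = 133.1° from the x-axis; with |VM| = 42.8, M = V + 42.8·(cos 133.1°, sin 133.1°) = (-11.15, 79.90). VM is perpendicular to MS; with |MS| = 17.2 on the right of VM, S = M + 17.2·(0.7302, 0.6833) = (1.406, 91.65). Then |GS| = |S − G| = 91.66.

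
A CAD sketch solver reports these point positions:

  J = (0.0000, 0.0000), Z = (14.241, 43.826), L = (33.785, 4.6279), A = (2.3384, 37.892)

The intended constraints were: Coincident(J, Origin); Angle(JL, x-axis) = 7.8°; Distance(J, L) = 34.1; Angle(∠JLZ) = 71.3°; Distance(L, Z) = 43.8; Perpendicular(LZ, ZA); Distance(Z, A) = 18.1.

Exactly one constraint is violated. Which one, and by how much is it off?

Distance(Z, A) = 18.1 — off by 4.80.

J = (0.00, 0.00) ✓; JL at 7.800° ✓; |JL| = 34.10 ✓; ∠JLZ = 71.30° ✓; |LZ| = 43.80 ✓; ∠(LZ, ZA) = 90.00° ✓; |ZA| = 13.30 ✗.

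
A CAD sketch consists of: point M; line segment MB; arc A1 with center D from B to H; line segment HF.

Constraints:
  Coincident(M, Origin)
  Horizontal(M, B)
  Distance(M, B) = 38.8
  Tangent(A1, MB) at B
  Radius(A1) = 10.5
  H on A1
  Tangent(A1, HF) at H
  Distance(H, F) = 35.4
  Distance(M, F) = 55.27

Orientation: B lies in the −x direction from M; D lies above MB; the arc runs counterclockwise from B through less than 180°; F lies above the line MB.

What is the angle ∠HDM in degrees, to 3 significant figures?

18.0°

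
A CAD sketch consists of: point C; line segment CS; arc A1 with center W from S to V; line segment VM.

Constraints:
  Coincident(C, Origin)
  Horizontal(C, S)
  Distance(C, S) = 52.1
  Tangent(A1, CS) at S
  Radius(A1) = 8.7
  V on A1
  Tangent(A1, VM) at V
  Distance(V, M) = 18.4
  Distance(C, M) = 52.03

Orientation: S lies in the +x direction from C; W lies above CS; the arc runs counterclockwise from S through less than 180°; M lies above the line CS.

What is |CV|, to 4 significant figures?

59.86

Checks: |WV| = 8.700 ✓; ∠(WV, VM) = 90.00° ✓; |VM| = 18.40 ✓; |CM| = 52.03 ✓.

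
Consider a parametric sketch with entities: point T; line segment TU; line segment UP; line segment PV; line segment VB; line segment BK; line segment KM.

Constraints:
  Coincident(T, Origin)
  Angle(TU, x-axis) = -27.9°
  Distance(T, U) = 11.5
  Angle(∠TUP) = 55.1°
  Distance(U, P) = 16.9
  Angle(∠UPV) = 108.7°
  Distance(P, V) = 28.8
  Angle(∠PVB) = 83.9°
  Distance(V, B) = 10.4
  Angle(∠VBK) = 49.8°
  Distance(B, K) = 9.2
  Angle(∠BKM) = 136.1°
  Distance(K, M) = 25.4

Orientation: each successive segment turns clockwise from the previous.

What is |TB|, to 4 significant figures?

22.21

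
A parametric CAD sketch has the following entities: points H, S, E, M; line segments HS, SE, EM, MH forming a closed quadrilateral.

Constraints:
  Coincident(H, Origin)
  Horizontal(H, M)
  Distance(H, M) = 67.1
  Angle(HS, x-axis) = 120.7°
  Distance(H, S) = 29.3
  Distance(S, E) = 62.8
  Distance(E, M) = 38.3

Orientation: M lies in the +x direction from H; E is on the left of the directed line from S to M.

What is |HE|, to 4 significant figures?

57.64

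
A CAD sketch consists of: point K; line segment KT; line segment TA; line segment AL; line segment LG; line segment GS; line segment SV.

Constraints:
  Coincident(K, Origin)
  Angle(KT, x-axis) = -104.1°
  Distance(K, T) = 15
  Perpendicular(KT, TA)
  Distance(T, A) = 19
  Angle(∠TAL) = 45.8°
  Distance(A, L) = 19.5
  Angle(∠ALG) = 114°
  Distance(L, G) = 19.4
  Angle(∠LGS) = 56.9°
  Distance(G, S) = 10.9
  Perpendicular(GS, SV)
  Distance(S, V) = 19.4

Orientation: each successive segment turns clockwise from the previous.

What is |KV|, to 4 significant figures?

7.647

K is at the origin; KT runs at -104.1° with length 15.0, so T = (-3.654, -14.55). The perpendicularity gives TA at right angles to KT, so TA runs at 165.9°; with |TA| = 19.0, A = (-22.08, -9.919). ∠TAL = 45.8° gives AL at 31.70° from the x-axis; with |AL| = 19.5, L = (-5.491, 0.3273). ∠ALG = 114.0° gives LG at -34.30° from the x-axis; with |LG| = 19.4, G = (10.54, -10.61). ∠LGS = 56.9° gives GS at -157.4° from the x-axis; with |GS| = 10.9, S = (0.4723, -14.79). GS is perpendicular to SV, so SV runs at 112.6°; with |SV| = 19.4, V = (-6.983, 3.116). Then |KV| = |V − K| = 7.647.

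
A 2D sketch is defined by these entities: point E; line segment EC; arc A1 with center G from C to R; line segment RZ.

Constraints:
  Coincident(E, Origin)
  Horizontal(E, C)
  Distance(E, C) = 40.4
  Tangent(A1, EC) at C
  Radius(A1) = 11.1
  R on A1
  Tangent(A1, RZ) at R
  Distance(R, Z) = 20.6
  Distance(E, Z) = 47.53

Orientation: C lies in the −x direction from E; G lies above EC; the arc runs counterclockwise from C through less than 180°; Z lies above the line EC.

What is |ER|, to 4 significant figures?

32.41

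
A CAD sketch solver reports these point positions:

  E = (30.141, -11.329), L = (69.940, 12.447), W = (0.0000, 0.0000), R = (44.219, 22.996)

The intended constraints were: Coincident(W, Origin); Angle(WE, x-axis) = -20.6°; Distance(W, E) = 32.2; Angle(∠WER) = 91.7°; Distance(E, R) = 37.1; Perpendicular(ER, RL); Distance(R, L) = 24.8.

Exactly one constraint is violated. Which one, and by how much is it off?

Distance(R, L) = 24.8 — off by 3.00.

W = (0.00, 0.00) ✓; WE at -20.60° ✓; |WE| = 32.20 ✓; ∠WER = 91.70° ✓; |ER| = 37.10 ✓; ∠(ER, RL) = 90.00° ✓; |RL| = 27.80 ✗.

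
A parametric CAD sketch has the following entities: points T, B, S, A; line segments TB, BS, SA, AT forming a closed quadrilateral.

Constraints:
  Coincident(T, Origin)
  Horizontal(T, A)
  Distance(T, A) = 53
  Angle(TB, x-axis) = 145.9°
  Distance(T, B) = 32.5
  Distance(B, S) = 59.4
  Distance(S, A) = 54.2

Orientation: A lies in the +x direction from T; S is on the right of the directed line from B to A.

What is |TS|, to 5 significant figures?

30.965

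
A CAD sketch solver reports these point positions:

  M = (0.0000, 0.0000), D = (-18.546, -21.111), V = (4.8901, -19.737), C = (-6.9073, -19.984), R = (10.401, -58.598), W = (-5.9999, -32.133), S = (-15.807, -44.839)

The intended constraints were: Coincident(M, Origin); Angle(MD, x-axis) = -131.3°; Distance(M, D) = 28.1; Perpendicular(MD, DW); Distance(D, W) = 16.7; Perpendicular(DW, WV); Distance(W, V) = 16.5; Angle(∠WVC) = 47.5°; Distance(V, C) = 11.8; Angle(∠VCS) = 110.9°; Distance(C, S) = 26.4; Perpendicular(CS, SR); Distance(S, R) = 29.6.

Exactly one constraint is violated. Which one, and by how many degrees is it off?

Perpendicular(CS, SR) — off by 8.00°.

M = (0.00, 0.00) ✓; MD at -131.3° ✓; |MD| = 28.10 ✓; ∠(MD, DW) = 90.00° ✓; |DW| = 16.70 ✓; ∠(DW, WV) = 90.00° ✓; |WV| = 16.50 ✓; ∠WVC = 47.50° ✓; |VC| = 11.80 ✓; ∠VCS = 110.9° ✓; |CS| = 26.40 ✓; ∠(CS, SR) = 82.00° ✗; |SR| = 29.60 ✓.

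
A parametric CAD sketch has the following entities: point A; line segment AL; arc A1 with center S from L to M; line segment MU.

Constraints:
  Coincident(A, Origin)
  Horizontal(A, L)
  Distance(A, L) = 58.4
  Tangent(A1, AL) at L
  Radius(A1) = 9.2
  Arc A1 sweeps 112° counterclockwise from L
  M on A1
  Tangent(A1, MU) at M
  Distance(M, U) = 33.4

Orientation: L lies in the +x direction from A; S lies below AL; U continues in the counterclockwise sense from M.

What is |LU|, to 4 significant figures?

43.80

On A1, L sits at bearing 90° from S; a 112° counterclockwise sweep puts M at bearing 202°, so M = S + 9.2·(cos 202°, sin 202°) = (49.87, -12.65). A1 meets MU tangentially, so SM is at right angles to MU, so MU runs along (−sin 202°, cos 202°); with |MU| = 33.4, U = (62.38, -43.61). Then |LU| = |U − L| = 43.80.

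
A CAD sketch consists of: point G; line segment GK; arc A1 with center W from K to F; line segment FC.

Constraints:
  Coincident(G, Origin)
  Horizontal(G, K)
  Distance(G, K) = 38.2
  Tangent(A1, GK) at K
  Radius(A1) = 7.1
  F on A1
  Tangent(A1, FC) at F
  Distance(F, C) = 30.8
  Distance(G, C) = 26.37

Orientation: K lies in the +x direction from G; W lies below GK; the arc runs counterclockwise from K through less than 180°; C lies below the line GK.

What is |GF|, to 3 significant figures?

33.3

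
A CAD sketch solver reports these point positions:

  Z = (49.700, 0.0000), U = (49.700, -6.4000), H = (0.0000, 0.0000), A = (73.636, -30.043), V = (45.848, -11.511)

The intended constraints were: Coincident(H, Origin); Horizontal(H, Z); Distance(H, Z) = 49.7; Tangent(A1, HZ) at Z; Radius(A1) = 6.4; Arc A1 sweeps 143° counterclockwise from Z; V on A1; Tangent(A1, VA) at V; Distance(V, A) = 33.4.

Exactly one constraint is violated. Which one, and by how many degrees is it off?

Tangent(A1, VA) at V — off by 3.30°.

H = (0.00, 0.00) ✓; H.y = 0.00, Z.y = 0.00 ✓; |HZ| = 49.70 ✓; ∠(UZ, ZH) = 90.00° ✓; |UZ| = 6.400 ✓; bearing(U→V) − bearing(U→Z) = 143.0° ✓; |UV| = 6.400 ✓; ∠(UV, VA) = 86.70° ✗; |VA| = 33.40 ✓.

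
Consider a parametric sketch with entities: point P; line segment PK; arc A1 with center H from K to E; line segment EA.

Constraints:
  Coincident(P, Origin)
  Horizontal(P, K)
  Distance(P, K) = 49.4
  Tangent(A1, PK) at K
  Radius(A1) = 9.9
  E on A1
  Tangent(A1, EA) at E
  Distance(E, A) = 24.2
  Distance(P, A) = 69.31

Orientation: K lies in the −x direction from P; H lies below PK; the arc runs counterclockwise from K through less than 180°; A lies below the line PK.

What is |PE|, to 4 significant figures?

60.01

Checks: ∠(HK, KP) = 90.00° ✓; |HK| = 9.900 ✓; |HE| = 9.900 ✓; ∠(HE, EA) = 90.00° ✓; |EA| = 24.20 ✓; |PA| = 69.31 ✓.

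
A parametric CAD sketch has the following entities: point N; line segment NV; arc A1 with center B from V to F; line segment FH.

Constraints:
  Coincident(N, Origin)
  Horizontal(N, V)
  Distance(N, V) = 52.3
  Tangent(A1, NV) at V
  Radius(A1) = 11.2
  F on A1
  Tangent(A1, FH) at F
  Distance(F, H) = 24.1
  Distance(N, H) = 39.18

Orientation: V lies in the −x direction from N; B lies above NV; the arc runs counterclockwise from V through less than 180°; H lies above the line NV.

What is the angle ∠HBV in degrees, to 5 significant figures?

122.29°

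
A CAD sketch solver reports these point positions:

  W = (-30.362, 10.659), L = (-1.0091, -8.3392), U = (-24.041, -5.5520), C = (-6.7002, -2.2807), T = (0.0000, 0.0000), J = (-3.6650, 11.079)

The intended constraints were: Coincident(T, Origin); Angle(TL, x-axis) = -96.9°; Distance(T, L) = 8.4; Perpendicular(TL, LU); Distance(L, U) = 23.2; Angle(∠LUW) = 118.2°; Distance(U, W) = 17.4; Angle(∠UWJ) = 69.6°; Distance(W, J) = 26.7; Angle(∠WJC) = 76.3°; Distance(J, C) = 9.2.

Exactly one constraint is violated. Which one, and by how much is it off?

Distance(J, C) = 9.2 — off by 4.50.

T = (0.00, 0.00) ✓; TL at -96.90° ✓; |TL| = 8.400 ✓; ∠(TL, LU) = 90.00° ✓; |LU| = 23.20 ✓; ∠LUW = 118.2° ✓; |UW| = 17.40 ✓; ∠UWJ = 69.60° ✓; |WJ| = 26.70 ✓; ∠WJC = 76.30° ✓; |JC| = 13.70 ✗.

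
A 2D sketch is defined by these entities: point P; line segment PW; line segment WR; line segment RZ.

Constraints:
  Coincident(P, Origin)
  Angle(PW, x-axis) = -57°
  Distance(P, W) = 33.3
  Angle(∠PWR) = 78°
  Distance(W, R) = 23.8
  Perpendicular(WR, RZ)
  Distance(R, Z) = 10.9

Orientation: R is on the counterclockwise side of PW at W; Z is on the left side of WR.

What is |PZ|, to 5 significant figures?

27.468

∠PWR = 78.0°, so WR runs at -57.0° + (180° − 78.0°) = 45.000° from the x-axis; with |WR| = 23.8, R = W + 23.8·(cos 45.000°, sin 45.000°) = (34.966, -11.099). WR is perpendicular to RZ; with |RZ| = 10.9 on the left of WR, Z = R + 10.9·(-0.70711, 0.70711) = (27.258, -3.3911). Then |PZ| = |Z − P| = 27.468.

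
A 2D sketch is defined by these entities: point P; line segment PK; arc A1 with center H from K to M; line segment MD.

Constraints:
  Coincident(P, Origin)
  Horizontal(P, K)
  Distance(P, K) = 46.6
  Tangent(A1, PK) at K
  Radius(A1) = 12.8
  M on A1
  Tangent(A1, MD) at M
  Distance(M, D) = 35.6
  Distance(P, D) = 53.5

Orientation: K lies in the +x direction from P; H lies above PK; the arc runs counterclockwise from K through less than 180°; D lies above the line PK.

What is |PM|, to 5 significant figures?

59.361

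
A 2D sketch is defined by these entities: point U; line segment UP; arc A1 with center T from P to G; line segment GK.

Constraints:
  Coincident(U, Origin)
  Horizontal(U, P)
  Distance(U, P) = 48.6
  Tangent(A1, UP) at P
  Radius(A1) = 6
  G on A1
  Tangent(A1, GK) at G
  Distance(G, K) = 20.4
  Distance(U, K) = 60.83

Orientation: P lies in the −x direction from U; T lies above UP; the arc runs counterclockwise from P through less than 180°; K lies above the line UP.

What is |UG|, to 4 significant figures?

44.58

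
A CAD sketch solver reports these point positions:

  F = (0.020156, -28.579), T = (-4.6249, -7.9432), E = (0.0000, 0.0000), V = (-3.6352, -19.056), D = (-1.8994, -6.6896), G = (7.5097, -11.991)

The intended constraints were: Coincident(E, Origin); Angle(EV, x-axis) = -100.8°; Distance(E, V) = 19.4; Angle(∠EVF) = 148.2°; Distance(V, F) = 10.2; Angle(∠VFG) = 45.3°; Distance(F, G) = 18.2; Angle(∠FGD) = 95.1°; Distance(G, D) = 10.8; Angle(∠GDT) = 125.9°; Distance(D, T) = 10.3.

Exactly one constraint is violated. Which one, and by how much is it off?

Distance(D, T) = 10.3 — off by 7.30.

E = (0.00, 0.00) ✓; EV at -100.8° ✓; |EV| = 19.40 ✓; ∠EVF = 148.2° ✓; |VF| = 10.20 ✓; ∠VFG = 45.30° ✓; |FG| = 18.20 ✓; ∠FGD = 95.10° ✓; |GD| = 10.80 ✓; ∠GDT = 125.9° ✓; |DT| = 3.000 ✗.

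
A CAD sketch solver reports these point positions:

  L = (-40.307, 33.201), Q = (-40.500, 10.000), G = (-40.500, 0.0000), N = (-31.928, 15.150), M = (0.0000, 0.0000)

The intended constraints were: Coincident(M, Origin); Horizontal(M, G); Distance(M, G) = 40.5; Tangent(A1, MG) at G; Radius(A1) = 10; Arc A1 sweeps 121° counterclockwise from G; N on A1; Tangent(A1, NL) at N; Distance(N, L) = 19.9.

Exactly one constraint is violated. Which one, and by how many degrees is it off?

Tangent(A1, NL) at N — off by 6.10°.

M = (0.00, 0.00) ✓; M.y = 0.00, G.y = 0.00 ✓; |MG| = 40.50 ✓; ∠(QG, GM) = 90.00° ✓; |QG| = 10.00 ✓; bearing(Q→N) − bearing(Q→G) = 121.0° ✓; |QN| = 10.00 ✓; ∠(QN, NL) = 96.10° ✗; |NL| = 19.90 ✓.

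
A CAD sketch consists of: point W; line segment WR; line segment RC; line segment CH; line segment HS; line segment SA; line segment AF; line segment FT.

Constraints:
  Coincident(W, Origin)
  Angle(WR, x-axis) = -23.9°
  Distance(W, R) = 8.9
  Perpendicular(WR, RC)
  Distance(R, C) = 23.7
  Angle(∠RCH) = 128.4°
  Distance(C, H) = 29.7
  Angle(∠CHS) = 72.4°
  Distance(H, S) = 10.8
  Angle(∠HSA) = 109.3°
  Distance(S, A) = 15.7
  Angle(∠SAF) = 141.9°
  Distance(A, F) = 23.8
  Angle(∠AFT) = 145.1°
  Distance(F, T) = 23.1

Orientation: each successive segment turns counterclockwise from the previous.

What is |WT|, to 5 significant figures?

50.002

W is at the origin; WR runs at -23.9° with length 8.9, so R = (8.1369, -3.6058). WR is perpendicular to RC, so RC runs at 66.100°; with |RC| = 23.7, C = (17.739, 18.062). ∠RCH = 128.4° gives CH at 117.70° from the x-axis; with |CH| = 29.7, H = (3.9329, 44.358). ∠CHS = 72.4° gives HS at -134.70° from the x-axis; with |HS| = 10.8, S = (-3.6638, 36.682). ∠HSA = 109.3° gives SA at -64.000° from the x-axis; with |SA| = 15.7, A = (3.2187, 22.571). ∠SAF = 141.9° gives AF at -25.900° from the x-axis; with |AF| = 23.8, F = (24.628, 12.175). ∠AFT = 145.1° gives FT at 9.0000° from the x-axis; with |FT| = 23.1, T = (47.444, 15.788). Then |WT| = |T − W| = 50.002.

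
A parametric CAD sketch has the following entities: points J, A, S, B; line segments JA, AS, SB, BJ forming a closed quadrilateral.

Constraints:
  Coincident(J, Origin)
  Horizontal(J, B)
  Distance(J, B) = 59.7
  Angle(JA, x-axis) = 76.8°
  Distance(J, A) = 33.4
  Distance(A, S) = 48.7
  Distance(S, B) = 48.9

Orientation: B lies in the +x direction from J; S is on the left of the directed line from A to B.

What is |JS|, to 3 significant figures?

72.3

J is at the origin; J and B share the same y with |JB| = 59.7 and B in +x, so B = (59.7, 0). JA runs at 76.8° with |JA| = 33.4, so A = (7.63, 32.5). S is determined by |AS| = 48.7 and |SB| = 48.9 together: it lies at the intersection of circle(A, 48.7) and circle(B, 48.9). With |AB| = 61.4, the foot of the radical line on AB is 30.5 from A and the perpendicular offset is √(48.7² − 30.5²) = 37.9. Taking the left-of-AB solution: S = (53.6, 48.5).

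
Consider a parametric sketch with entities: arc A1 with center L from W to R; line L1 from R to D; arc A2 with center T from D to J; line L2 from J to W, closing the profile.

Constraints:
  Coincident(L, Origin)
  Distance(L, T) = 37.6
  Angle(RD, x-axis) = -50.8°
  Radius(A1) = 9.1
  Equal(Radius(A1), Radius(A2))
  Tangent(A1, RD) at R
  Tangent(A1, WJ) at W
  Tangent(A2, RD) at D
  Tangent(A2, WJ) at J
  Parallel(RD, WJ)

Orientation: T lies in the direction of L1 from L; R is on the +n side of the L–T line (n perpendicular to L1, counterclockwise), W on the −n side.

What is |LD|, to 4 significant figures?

38.69

Tangency of A1 to both parallel lines with radius 9.1 puts R and W at L ± 9.1·n: R = (7.052, 5.751), W = (-7.052, -5.751). Equal radii place D and J the same way about T: D = T + 9.1·n = (30.82, -23.39), J = T − 9.1·n = (16.71, -34.89). Then |LD| = |D − L| = 38.69.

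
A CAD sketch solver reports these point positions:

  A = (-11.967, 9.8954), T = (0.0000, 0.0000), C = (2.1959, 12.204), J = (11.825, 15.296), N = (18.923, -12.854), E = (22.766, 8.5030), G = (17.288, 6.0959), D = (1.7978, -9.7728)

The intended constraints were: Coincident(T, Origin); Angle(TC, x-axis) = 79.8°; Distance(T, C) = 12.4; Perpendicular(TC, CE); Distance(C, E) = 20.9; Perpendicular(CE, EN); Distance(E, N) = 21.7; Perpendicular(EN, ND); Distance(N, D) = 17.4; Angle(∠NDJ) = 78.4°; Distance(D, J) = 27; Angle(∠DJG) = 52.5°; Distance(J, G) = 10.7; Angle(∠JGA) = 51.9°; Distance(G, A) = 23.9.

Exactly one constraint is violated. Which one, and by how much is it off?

Distance(G, A) = 23.9 — off by 5.60.

T = (0.00, 0.00) ✓; TC at 79.80° ✓; |TC| = 12.40 ✓; ∠(TC, CE) = 90.00° ✓; |CE| = 20.90 ✓; ∠(CE, EN) = 90.00° ✓; |EN| = 21.70 ✓; ∠(EN, ND) = 90.00° ✓; |ND| = 17.40 ✓; ∠NDJ = 78.40° ✓; |DJ| = 27.00 ✓; ∠DJG = 52.50° ✓; |JG| = 10.70 ✓; ∠JGA = 51.90° ✓; |GA| = 29.50 ✗.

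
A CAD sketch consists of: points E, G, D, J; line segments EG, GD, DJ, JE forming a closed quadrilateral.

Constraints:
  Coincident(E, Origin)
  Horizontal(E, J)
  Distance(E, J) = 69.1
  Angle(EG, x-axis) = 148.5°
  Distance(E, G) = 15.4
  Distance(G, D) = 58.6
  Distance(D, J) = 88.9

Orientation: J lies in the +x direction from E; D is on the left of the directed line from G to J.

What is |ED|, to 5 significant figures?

63.568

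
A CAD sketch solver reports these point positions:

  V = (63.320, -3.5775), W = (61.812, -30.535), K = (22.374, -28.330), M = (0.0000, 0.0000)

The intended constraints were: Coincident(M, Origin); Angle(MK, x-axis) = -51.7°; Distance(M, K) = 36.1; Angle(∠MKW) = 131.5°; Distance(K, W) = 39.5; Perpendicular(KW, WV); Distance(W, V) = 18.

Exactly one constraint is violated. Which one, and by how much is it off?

Distance(W, V) = 18 — off by 9.00.

M = (0.00, 0.00) ✓; MK at -51.70° ✓; |MK| = 36.10 ✓; ∠MKW = 131.5° ✓; |KW| = 39.50 ✓; ∠(KW, WV) = 90.00° ✓; |WV| = 27.00 ✗.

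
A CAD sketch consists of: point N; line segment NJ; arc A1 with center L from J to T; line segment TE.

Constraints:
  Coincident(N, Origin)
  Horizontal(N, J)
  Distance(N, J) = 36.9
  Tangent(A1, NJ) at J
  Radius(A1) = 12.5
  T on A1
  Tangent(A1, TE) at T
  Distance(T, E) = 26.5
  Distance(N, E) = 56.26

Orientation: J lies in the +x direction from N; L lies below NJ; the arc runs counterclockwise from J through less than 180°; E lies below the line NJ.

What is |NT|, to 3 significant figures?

31.5

N is at the origin; NJ is horizontal with |NJ| = 36.9 and J on the +x side, so J = (36.9, 0.00). A1 meets NJ tangentially, so LJ is at right angles to NJ, so L = J + (0, -12.5) = (36.9, -12.5). Since LT ⟂ TE (tangency), |LE| = √(12.5² + 26.5²) = 29.3 regardless of where T sits on A1. So E lies on both circle(N, 56.26) and circle(L, 29.3); the below-NJ intersection is E = (37.7, -41.8). T is the foot of the tangent from E: T = (25.7, -18.1).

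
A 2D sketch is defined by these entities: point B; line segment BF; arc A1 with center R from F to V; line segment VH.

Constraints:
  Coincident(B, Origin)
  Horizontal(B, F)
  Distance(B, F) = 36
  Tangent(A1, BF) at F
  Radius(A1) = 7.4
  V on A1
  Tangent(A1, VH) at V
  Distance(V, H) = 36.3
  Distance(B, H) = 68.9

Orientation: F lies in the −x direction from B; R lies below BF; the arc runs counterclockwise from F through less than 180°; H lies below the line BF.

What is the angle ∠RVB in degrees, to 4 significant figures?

30.60°

Checks: B.y = 0.00, F.y = 0.00 ✓; |RV| = 7.400 ✓; ∠(RV, VH) = 90.00° ✓; |VH| = 36.30 ✓; |BH| = 68.90 ✓.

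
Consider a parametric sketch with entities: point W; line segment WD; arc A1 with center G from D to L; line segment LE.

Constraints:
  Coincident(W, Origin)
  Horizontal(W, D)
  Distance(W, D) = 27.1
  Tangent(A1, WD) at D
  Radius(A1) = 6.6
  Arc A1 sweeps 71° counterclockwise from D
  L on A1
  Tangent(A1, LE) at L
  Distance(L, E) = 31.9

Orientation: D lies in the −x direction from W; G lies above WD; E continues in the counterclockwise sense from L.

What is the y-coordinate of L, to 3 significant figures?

4.45

W is at the origin; WD is horizontal with |WD| = 27.1 and D on the −x side, so D = (-27.1, 0.00). Since A1 is tangent to WD there, GD ⟂ WD, so G = D + (0, 6.6) = (-27.1, 6.60). On A1, D sits at bearing -90° from G; a 71° counterclockwise sweep puts L at bearing -19°, so L = G + 6.6·(cos -19°, sin -19°) = (-20.9, 4.45). So L.y = 4.45.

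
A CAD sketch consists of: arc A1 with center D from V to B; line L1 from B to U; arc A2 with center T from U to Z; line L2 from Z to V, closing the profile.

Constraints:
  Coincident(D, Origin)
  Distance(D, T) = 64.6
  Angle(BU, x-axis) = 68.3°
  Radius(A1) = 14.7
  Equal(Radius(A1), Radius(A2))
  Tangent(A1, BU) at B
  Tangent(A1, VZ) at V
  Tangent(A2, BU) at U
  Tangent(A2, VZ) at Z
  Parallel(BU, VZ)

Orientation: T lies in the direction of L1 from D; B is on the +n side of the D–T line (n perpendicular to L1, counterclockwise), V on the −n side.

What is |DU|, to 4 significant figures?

66.25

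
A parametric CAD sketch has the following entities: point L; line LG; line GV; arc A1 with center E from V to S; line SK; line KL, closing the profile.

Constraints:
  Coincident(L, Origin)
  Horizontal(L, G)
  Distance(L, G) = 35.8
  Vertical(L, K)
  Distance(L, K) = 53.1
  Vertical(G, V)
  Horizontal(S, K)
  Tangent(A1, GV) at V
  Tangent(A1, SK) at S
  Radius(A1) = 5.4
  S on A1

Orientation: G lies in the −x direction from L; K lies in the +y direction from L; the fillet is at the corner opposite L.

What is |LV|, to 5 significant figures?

59.640

The virtual corner opposite L is at (-35.800, 53.100). The tangent condition forces EV to be normal to GV and the tangent condition forces ES to be normal to SK, with radius 5.4, so the center E sits 5.4 in from both sides at E = (-30.400, 47.700). That places the tangent points at V = (-35.800, 47.700) on GV and S = (-30.400, 53.100) on SK. Then |LV| = |V − L| = 59.640.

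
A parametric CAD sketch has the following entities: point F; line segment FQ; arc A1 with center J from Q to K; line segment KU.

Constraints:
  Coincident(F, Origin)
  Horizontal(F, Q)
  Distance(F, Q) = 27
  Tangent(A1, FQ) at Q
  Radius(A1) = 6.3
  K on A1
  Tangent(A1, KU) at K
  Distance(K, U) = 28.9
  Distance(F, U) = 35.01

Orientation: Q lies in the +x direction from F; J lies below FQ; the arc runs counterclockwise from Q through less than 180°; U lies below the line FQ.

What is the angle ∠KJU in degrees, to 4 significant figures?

77.70°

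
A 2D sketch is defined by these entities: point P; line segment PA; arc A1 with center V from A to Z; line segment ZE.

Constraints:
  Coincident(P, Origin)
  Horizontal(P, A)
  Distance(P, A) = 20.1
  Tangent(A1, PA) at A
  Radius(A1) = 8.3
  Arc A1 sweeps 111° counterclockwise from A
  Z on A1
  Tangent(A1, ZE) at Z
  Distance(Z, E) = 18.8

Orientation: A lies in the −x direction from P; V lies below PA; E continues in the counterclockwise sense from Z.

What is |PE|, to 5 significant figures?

35.730

P is at the origin; PA is horizontal with |PA| = 20.1 and A on the −x side, so A = (-20.100, 0.0000). Tangency of A1 to PA means the radius VA is perpendicular to PA, so V = A + (0, -8.3) = (-20.100, -8.3000). On A1, A sits at bearing 90° from V; a 111° counterclockwise sweep puts Z at bearing 201°, so Z = V + 8.3·(cos 201°, sin 201°) = (-27.849, -11.274). A1 meets ZE tangentially, so VZ is at right angles to ZE, so ZE runs along (−sin 201°, cos 201°); with |ZE| = 18.8, E = (-21.111, -28.826). Then |PE| = |E − P| = 35.730.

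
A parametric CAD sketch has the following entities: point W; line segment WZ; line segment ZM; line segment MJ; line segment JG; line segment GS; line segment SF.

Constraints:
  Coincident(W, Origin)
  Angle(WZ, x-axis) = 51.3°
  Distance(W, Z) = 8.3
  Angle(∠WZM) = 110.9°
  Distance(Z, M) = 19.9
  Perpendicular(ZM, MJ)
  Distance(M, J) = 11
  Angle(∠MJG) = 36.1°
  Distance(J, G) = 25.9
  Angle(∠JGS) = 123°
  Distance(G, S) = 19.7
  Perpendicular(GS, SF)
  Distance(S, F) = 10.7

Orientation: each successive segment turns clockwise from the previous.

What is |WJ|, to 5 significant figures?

23.090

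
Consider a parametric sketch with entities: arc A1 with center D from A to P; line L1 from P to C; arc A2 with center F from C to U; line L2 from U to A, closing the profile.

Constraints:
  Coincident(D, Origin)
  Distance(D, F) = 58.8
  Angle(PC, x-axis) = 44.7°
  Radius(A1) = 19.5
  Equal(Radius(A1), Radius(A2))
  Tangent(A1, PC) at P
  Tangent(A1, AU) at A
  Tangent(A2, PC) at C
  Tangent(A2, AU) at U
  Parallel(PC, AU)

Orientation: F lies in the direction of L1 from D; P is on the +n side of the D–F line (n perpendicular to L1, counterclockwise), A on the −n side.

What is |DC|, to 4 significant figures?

61.95

Tangency of A1 to both parallel lines with radius 19.5 puts P and A at D ± 19.5·n: P = (-13.72, 13.86), A = (13.72, -13.86). Equal radii place C and U the same way about F: C = F + 19.5·n = (28.08, 55.22), U = F − 19.5·n = (55.51, 27.50). Then |DC| = |C − D| = 61.95.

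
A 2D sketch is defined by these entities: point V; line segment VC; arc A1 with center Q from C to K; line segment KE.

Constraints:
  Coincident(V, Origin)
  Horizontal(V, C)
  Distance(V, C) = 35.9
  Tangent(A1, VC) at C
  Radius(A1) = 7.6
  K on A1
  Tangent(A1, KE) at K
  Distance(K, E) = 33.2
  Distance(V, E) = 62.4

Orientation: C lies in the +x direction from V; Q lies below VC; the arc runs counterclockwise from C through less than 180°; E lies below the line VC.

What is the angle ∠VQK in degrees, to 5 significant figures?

46.602°

Checks: |QK| = 7.600 ✓; ∠(QK, KE) = 90.00° ✓; |KE| = 33.20 ✓; |VE| = 62.40 ✓.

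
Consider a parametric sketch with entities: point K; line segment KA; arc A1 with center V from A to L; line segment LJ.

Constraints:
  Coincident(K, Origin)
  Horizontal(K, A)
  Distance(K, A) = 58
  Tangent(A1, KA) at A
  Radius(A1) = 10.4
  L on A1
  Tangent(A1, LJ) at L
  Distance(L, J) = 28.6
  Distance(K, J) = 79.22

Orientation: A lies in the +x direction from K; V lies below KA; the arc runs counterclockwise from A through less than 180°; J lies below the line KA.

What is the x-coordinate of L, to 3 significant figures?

50.2

Checks: |VL| = 10.40 ✓; ∠(VL, LJ) = 90.00° ✓; |LJ| = 28.60 ✓; |KJ| = 79.22 ✓.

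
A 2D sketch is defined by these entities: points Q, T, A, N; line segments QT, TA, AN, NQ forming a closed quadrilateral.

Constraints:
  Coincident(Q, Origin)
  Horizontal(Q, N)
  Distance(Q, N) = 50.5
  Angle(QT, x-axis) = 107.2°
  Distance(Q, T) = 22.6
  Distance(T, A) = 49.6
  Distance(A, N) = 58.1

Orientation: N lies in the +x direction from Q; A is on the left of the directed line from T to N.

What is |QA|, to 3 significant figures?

62.4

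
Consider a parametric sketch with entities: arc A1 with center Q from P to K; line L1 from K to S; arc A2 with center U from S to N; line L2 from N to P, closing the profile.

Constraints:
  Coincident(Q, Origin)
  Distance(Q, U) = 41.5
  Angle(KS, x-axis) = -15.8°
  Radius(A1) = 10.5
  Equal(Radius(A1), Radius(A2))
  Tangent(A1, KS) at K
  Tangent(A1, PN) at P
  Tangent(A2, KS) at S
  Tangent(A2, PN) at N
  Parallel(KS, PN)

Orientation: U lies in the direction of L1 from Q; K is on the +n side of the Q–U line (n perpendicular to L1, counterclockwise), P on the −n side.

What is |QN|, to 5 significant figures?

42.808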